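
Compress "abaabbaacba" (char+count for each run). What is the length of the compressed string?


Input: abaabbaacba
Runs:
  'a' x 1 => "a1"
  'b' x 1 => "b1"
  'a' x 2 => "a2"
  'b' x 2 => "b2"
  'a' x 2 => "a2"
  'c' x 1 => "c1"
  'b' x 1 => "b1"
  'a' x 1 => "a1"
Compressed: "a1b1a2b2a2c1b1a1"
Compressed length: 16

16


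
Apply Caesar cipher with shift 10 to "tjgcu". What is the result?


Caesar cipher: shift "tjgcu" by 10
  't' (pos 19) + 10 = pos 3 = 'd'
  'j' (pos 9) + 10 = pos 19 = 't'
  'g' (pos 6) + 10 = pos 16 = 'q'
  'c' (pos 2) + 10 = pos 12 = 'm'
  'u' (pos 20) + 10 = pos 4 = 'e'
Result: dtqme

dtqme


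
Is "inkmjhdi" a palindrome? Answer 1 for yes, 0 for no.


Input: inkmjhdi
Reversed: idhjmkni
  Compare pos 0 ('i') with pos 7 ('i'): match
  Compare pos 1 ('n') with pos 6 ('d'): MISMATCH
  Compare pos 2 ('k') with pos 5 ('h'): MISMATCH
  Compare pos 3 ('m') with pos 4 ('j'): MISMATCH
Result: not a palindrome

0


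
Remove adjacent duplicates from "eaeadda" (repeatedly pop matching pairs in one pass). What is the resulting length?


Input: eaeadda
Stack-based adjacent duplicate removal:
  Read 'e': push. Stack: e
  Read 'a': push. Stack: ea
  Read 'e': push. Stack: eae
  Read 'a': push. Stack: eaea
  Read 'd': push. Stack: eaead
  Read 'd': matches stack top 'd' => pop. Stack: eaea
  Read 'a': matches stack top 'a' => pop. Stack: eae
Final stack: "eae" (length 3)

3


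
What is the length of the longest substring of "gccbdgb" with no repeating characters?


Input: "gccbdgb"
Sliding window (track last position of each char):
  Position 0 ('g'): window [0,0] length 1 -- new best
  Position 1 ('c'): window [0,1] length 2 -- new best
  Position 2 ('c'): repeat (last at 1), move window start to 2
  Position 2 ('c'): window [2,2] length 1
  Position 3 ('b'): window [2,3] length 2
  Position 4 ('d'): window [2,4] length 3 -- new best
  Position 5 ('g'): window [2,5] length 4 -- new best
  Position 6 ('b'): repeat (last at 3), move window start to 4
  Position 6 ('b'): window [4,6] length 3
Longest substring with no repeats: "cbdg" with length 4

4


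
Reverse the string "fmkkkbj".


Input: fmkkkbj
Reading characters right to left:
  Position 6: 'j'
  Position 5: 'b'
  Position 4: 'k'
  Position 3: 'k'
  Position 2: 'k'
  Position 1: 'm'
  Position 0: 'f'
Reversed: jbkkkmf

jbkkkmf


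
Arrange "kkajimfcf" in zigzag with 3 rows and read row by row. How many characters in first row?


Zigzag "kkajimfcf" into 3 rows:
Placing characters:
  'k' => row 0
  'k' => row 1
  'a' => row 2
  'j' => row 1
  'i' => row 0
  'm' => row 1
  'f' => row 2
  'c' => row 1
  'f' => row 0
Rows:
  Row 0: "kif"
  Row 1: "kjmc"
  Row 2: "af"
First row length: 3

3


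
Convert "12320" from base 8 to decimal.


Input: "12320" in base 8
Positional expansion:
  Digit '1' (value 1) x 8^4 = 4096
  Digit '2' (value 2) x 8^3 = 1024
  Digit '3' (value 3) x 8^2 = 192
  Digit '2' (value 2) x 8^1 = 16
  Digit '0' (value 0) x 8^0 = 0
Sum = 5328

5328


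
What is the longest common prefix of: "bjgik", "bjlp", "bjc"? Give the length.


Words: bjgik, bjlp, bjc
  Position 0: all 'b' => match
  Position 1: all 'j' => match
  Position 2: ('g', 'l', 'c') => mismatch, stop
LCP = "bj" (length 2)

2


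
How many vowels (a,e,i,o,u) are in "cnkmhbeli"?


Input: cnkmhbeli
Checking each character:
  'c' at position 0: consonant
  'n' at position 1: consonant
  'k' at position 2: consonant
  'm' at position 3: consonant
  'h' at position 4: consonant
  'b' at position 5: consonant
  'e' at position 6: vowel (running total: 1)
  'l' at position 7: consonant
  'i' at position 8: vowel (running total: 2)
Total vowels: 2

2


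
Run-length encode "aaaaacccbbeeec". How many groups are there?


Input: aaaaacccbbeeec
Scanning for consecutive runs:
  Group 1: 'a' x 5 (positions 0-4)
  Group 2: 'c' x 3 (positions 5-7)
  Group 3: 'b' x 2 (positions 8-9)
  Group 4: 'e' x 3 (positions 10-12)
  Group 5: 'c' x 1 (positions 13-13)
Total groups: 5

5


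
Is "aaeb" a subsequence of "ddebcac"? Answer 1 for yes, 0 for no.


Check if "aaeb" is a subsequence of "ddebcac"
Greedy scan:
  Position 0 ('d'): no match needed
  Position 1 ('d'): no match needed
  Position 2 ('e'): no match needed
  Position 3 ('b'): no match needed
  Position 4 ('c'): no match needed
  Position 5 ('a'): matches sub[0] = 'a'
  Position 6 ('c'): no match needed
Only matched 1/4 characters => not a subsequence

0


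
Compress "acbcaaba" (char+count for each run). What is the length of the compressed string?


Input: acbcaaba
Runs:
  'a' x 1 => "a1"
  'c' x 1 => "c1"
  'b' x 1 => "b1"
  'c' x 1 => "c1"
  'a' x 2 => "a2"
  'b' x 1 => "b1"
  'a' x 1 => "a1"
Compressed: "a1c1b1c1a2b1a1"
Compressed length: 14

14


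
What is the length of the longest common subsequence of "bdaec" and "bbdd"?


LCS of "bdaec" and "bbdd"
DP table:
           b    b    d    d
      0    0    0    0    0
  b   0    1    1    1    1
  d   0    1    1    2    2
  a   0    1    1    2    2
  e   0    1    1    2    2
  c   0    1    1    2    2
LCS length = dp[5][4] = 2

2


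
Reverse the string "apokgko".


Input: apokgko
Reading characters right to left:
  Position 6: 'o'
  Position 5: 'k'
  Position 4: 'g'
  Position 3: 'k'
  Position 2: 'o'
  Position 1: 'p'
  Position 0: 'a'
Reversed: okgkopa

okgkopa


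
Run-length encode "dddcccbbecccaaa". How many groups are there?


Input: dddcccbbecccaaa
Scanning for consecutive runs:
  Group 1: 'd' x 3 (positions 0-2)
  Group 2: 'c' x 3 (positions 3-5)
  Group 3: 'b' x 2 (positions 6-7)
  Group 4: 'e' x 1 (positions 8-8)
  Group 5: 'c' x 3 (positions 9-11)
  Group 6: 'a' x 3 (positions 12-14)
Total groups: 6

6


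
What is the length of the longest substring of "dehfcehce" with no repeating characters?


Input: "dehfcehce"
Sliding window (track last position of each char):
  Position 0 ('d'): window [0,0] length 1 -- new best
  Position 1 ('e'): window [0,1] length 2 -- new best
  Position 2 ('h'): window [0,2] length 3 -- new best
  Position 3 ('f'): window [0,3] length 4 -- new best
  Position 4 ('c'): window [0,4] length 5 -- new best
  Position 5 ('e'): repeat (last at 1), move window start to 2
  Position 5 ('e'): window [2,5] length 4
  Position 6 ('h'): repeat (last at 2), move window start to 3
  Position 6 ('h'): window [3,6] length 4
  Position 7 ('c'): repeat (last at 4), move window start to 5
  Position 7 ('c'): window [5,7] length 3
  Position 8 ('e'): repeat (last at 5), move window start to 6
  Position 8 ('e'): window [6,8] length 3
Longest substring with no repeats: "dehfc" with length 5

5


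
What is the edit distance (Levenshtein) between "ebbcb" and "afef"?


Computing edit distance: "ebbcb" -> "afef"
DP table:
           a    f    e    f
      0    1    2    3    4
  e   1    1    2    2    3
  b   2    2    2    3    3
  b   3    3    3    3    4
  c   4    4    4    4    4
  b   5    5    5    5    5
Edit distance = dp[5][4] = 5

5


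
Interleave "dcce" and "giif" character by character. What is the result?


Interleaving "dcce" and "giif":
  Position 0: 'd' from first, 'g' from second => "dg"
  Position 1: 'c' from first, 'i' from second => "ci"
  Position 2: 'c' from first, 'i' from second => "ci"
  Position 3: 'e' from first, 'f' from second => "ef"
Result: dgcicief

dgcicief


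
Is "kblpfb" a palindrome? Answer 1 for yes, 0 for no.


Input: kblpfb
Reversed: bfplbk
  Compare pos 0 ('k') with pos 5 ('b'): MISMATCH
  Compare pos 1 ('b') with pos 4 ('f'): MISMATCH
  Compare pos 2 ('l') with pos 3 ('p'): MISMATCH
Result: not a palindrome

0


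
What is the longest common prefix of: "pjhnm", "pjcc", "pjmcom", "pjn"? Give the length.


Words: pjhnm, pjcc, pjmcom, pjn
  Position 0: all 'p' => match
  Position 1: all 'j' => match
  Position 2: ('h', 'c', 'm', 'n') => mismatch, stop
LCP = "pj" (length 2)

2


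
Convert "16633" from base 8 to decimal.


Input: "16633" in base 8
Positional expansion:
  Digit '1' (value 1) x 8^4 = 4096
  Digit '6' (value 6) x 8^3 = 3072
  Digit '6' (value 6) x 8^2 = 384
  Digit '3' (value 3) x 8^1 = 24
  Digit '3' (value 3) x 8^0 = 3
Sum = 7579

7579


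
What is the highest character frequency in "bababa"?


Input: bababa
Character counts:
  'a': 3
  'b': 3
Maximum frequency: 3

3


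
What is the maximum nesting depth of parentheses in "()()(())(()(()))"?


Input: "()()(())(()(()))"
Tracking depth:
  Position 0 '(': depth becomes 1
  Position 1 ')': depth becomes 0
  Position 2 '(': depth becomes 1
  Position 3 ')': depth becomes 0
  Position 4 '(': depth becomes 1
  Position 5 '(': depth becomes 2
  Position 6 ')': depth becomes 1
  Position 7 ')': depth becomes 0
  Position 8 '(': depth becomes 1
  Position 9 '(': depth becomes 2
  Position 10 ')': depth becomes 1
  Position 11 '(': depth becomes 2
  Position 12 '(': depth becomes 3
  Position 13 ')': depth becomes 2
  Position 14 ')': depth becomes 1
  Position 15 ')': depth becomes 0
Maximum depth reached: 3

3


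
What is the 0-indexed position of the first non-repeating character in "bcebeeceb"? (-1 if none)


Input: bcebeeceb
Character frequencies:
  'b': 3
  'c': 2
  'e': 4
Scanning left to right for freq == 1:
  Position 0 ('b'): freq=3, skip
  Position 1 ('c'): freq=2, skip
  Position 2 ('e'): freq=4, skip
  Position 3 ('b'): freq=3, skip
  Position 4 ('e'): freq=4, skip
  Position 5 ('e'): freq=4, skip
  Position 6 ('c'): freq=2, skip
  Position 7 ('e'): freq=4, skip
  Position 8 ('b'): freq=3, skip
  No unique character found => answer = -1

-1


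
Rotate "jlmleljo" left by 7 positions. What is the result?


Input: "jlmleljo", rotate left by 7
First 7 characters: "jlmlelj"
Remaining characters: "o"
Concatenate remaining + first: "o" + "jlmlelj" = "ojlmlelj"

ojlmlelj


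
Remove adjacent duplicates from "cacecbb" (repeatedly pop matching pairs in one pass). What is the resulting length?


Input: cacecbb
Stack-based adjacent duplicate removal:
  Read 'c': push. Stack: c
  Read 'a': push. Stack: ca
  Read 'c': push. Stack: cac
  Read 'e': push. Stack: cace
  Read 'c': push. Stack: cacec
  Read 'b': push. Stack: cacecb
  Read 'b': matches stack top 'b' => pop. Stack: cacec
Final stack: "cacec" (length 5)

5


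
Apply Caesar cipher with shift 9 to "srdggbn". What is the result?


Caesar cipher: shift "srdggbn" by 9
  's' (pos 18) + 9 = pos 1 = 'b'
  'r' (pos 17) + 9 = pos 0 = 'a'
  'd' (pos 3) + 9 = pos 12 = 'm'
  'g' (pos 6) + 9 = pos 15 = 'p'
  'g' (pos 6) + 9 = pos 15 = 'p'
  'b' (pos 1) + 9 = pos 10 = 'k'
  'n' (pos 13) + 9 = pos 22 = 'w'
Result: bamppkw

bamppkw


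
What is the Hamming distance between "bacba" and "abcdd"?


Comparing "bacba" and "abcdd" position by position:
  Position 0: 'b' vs 'a' => differ
  Position 1: 'a' vs 'b' => differ
  Position 2: 'c' vs 'c' => same
  Position 3: 'b' vs 'd' => differ
  Position 4: 'a' vs 'd' => differ
Total differences (Hamming distance): 4

4


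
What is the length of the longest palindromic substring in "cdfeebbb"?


Input: "cdfeebbb"
Checking substrings for palindromes:
  [5:8] "bbb" (len 3) => palindrome
  [3:5] "ee" (len 2) => palindrome
  [5:7] "bb" (len 2) => palindrome
  [6:8] "bb" (len 2) => palindrome
Longest palindromic substring: "bbb" with length 3

3


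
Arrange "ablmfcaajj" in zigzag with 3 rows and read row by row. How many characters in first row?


Zigzag "ablmfcaajj" into 3 rows:
Placing characters:
  'a' => row 0
  'b' => row 1
  'l' => row 2
  'm' => row 1
  'f' => row 0
  'c' => row 1
  'a' => row 2
  'a' => row 1
  'j' => row 0
  'j' => row 1
Rows:
  Row 0: "afj"
  Row 1: "bmcaj"
  Row 2: "la"
First row length: 3

3


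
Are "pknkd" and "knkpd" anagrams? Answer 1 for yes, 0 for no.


Strings: "pknkd", "knkpd"
Sorted first:  dkknp
Sorted second: dkknp
Sorted forms match => anagrams

1


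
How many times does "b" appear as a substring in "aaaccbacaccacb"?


Searching for "b" in "aaaccbacaccacb"
Scanning each position:
  Position 0: "a" => no
  Position 1: "a" => no
  Position 2: "a" => no
  Position 3: "c" => no
  Position 4: "c" => no
  Position 5: "b" => MATCH
  Position 6: "a" => no
  Position 7: "c" => no
  Position 8: "a" => no
  Position 9: "c" => no
  Position 10: "c" => no
  Position 11: "a" => no
  Position 12: "c" => no
  Position 13: "b" => MATCH
Total occurrences: 2

2


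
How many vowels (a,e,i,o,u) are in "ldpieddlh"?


Input: ldpieddlh
Checking each character:
  'l' at position 0: consonant
  'd' at position 1: consonant
  'p' at position 2: consonant
  'i' at position 3: vowel (running total: 1)
  'e' at position 4: vowel (running total: 2)
  'd' at position 5: consonant
  'd' at position 6: consonant
  'l' at position 7: consonant
  'h' at position 8: consonant
Total vowels: 2

2


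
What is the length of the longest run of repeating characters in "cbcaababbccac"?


Input: "cbcaababbccac"
Scanning for longest run:
  Position 1 ('b'): new char, reset run to 1
  Position 2 ('c'): new char, reset run to 1
  Position 3 ('a'): new char, reset run to 1
  Position 4 ('a'): continues run of 'a', length=2
  Position 5 ('b'): new char, reset run to 1
  Position 6 ('a'): new char, reset run to 1
  Position 7 ('b'): new char, reset run to 1
  Position 8 ('b'): continues run of 'b', length=2
  Position 9 ('c'): new char, reset run to 1
  Position 10 ('c'): continues run of 'c', length=2
  Position 11 ('a'): new char, reset run to 1
  Position 12 ('c'): new char, reset run to 1
Longest run: 'a' with length 2

2


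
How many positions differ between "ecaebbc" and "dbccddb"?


Comparing "ecaebbc" and "dbccddb" position by position:
  Position 0: 'e' vs 'd' => DIFFER
  Position 1: 'c' vs 'b' => DIFFER
  Position 2: 'a' vs 'c' => DIFFER
  Position 3: 'e' vs 'c' => DIFFER
  Position 4: 'b' vs 'd' => DIFFER
  Position 5: 'b' vs 'd' => DIFFER
  Position 6: 'c' vs 'b' => DIFFER
Positions that differ: 7

7


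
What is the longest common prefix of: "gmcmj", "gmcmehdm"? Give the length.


Words: gmcmj, gmcmehdm
  Position 0: all 'g' => match
  Position 1: all 'm' => match
  Position 2: all 'c' => match
  Position 3: all 'm' => match
  Position 4: ('j', 'e') => mismatch, stop
LCP = "gmcm" (length 4)

4


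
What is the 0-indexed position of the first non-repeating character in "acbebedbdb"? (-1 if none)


Input: acbebedbdb
Character frequencies:
  'a': 1
  'b': 4
  'c': 1
  'd': 2
  'e': 2
Scanning left to right for freq == 1:
  Position 0 ('a'): unique! => answer = 0

0


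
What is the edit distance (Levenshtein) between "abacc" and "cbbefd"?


Computing edit distance: "abacc" -> "cbbefd"
DP table:
           c    b    b    e    f    d
      0    1    2    3    4    5    6
  a   1    1    2    3    4    5    6
  b   2    2    1    2    3    4    5
  a   3    3    2    2    3    4    5
  c   4    3    3    3    3    4    5
  c   5    4    4    4    4    4    5
Edit distance = dp[5][6] = 5

5


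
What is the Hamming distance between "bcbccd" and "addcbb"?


Comparing "bcbccd" and "addcbb" position by position:
  Position 0: 'b' vs 'a' => differ
  Position 1: 'c' vs 'd' => differ
  Position 2: 'b' vs 'd' => differ
  Position 3: 'c' vs 'c' => same
  Position 4: 'c' vs 'b' => differ
  Position 5: 'd' vs 'b' => differ
Total differences (Hamming distance): 5

5


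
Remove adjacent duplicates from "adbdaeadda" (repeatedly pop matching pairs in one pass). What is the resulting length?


Input: adbdaeadda
Stack-based adjacent duplicate removal:
  Read 'a': push. Stack: a
  Read 'd': push. Stack: ad
  Read 'b': push. Stack: adb
  Read 'd': push. Stack: adbd
  Read 'a': push. Stack: adbda
  Read 'e': push. Stack: adbdae
  Read 'a': push. Stack: adbdaea
  Read 'd': push. Stack: adbdaead
  Read 'd': matches stack top 'd' => pop. Stack: adbdaea
  Read 'a': matches stack top 'a' => pop. Stack: adbdae
Final stack: "adbdae" (length 6)

6


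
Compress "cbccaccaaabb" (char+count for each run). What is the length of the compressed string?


Input: cbccaccaaabb
Runs:
  'c' x 1 => "c1"
  'b' x 1 => "b1"
  'c' x 2 => "c2"
  'a' x 1 => "a1"
  'c' x 2 => "c2"
  'a' x 3 => "a3"
  'b' x 2 => "b2"
Compressed: "c1b1c2a1c2a3b2"
Compressed length: 14

14


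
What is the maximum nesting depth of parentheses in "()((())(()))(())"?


Input: "()((())(()))(())"
Tracking depth:
  Position 0 '(': depth becomes 1
  Position 1 ')': depth becomes 0
  Position 2 '(': depth becomes 1
  Position 3 '(': depth becomes 2
  Position 4 '(': depth becomes 3
  Position 5 ')': depth becomes 2
  Position 6 ')': depth becomes 1
  Position 7 '(': depth becomes 2
  Position 8 '(': depth becomes 3
  Position 9 ')': depth becomes 2
  Position 10 ')': depth becomes 1
  Position 11 ')': depth becomes 0
  Position 12 '(': depth becomes 1
  Position 13 '(': depth becomes 2
  Position 14 ')': depth becomes 1
  Position 15 ')': depth becomes 0
Maximum depth reached: 3

3


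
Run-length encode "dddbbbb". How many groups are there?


Input: dddbbbb
Scanning for consecutive runs:
  Group 1: 'd' x 3 (positions 0-2)
  Group 2: 'b' x 4 (positions 3-6)
Total groups: 2

2


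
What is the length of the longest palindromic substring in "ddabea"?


Input: "ddabea"
Checking substrings for palindromes:
  [0:2] "dd" (len 2) => palindrome
Longest palindromic substring: "dd" with length 2

2


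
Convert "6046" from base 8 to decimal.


Input: "6046" in base 8
Positional expansion:
  Digit '6' (value 6) x 8^3 = 3072
  Digit '0' (value 0) x 8^2 = 0
  Digit '4' (value 4) x 8^1 = 32
  Digit '6' (value 6) x 8^0 = 6
Sum = 3110

3110


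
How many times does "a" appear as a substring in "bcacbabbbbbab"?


Searching for "a" in "bcacbabbbbbab"
Scanning each position:
  Position 0: "b" => no
  Position 1: "c" => no
  Position 2: "a" => MATCH
  Position 3: "c" => no
  Position 4: "b" => no
  Position 5: "a" => MATCH
  Position 6: "b" => no
  Position 7: "b" => no
  Position 8: "b" => no
  Position 9: "b" => no
  Position 10: "b" => no
  Position 11: "a" => MATCH
  Position 12: "b" => no
Total occurrences: 3

3


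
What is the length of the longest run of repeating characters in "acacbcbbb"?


Input: "acacbcbbb"
Scanning for longest run:
  Position 1 ('c'): new char, reset run to 1
  Position 2 ('a'): new char, reset run to 1
  Position 3 ('c'): new char, reset run to 1
  Position 4 ('b'): new char, reset run to 1
  Position 5 ('c'): new char, reset run to 1
  Position 6 ('b'): new char, reset run to 1
  Position 7 ('b'): continues run of 'b', length=2
  Position 8 ('b'): continues run of 'b', length=3
Longest run: 'b' with length 3

3


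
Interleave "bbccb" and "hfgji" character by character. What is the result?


Interleaving "bbccb" and "hfgji":
  Position 0: 'b' from first, 'h' from second => "bh"
  Position 1: 'b' from first, 'f' from second => "bf"
  Position 2: 'c' from first, 'g' from second => "cg"
  Position 3: 'c' from first, 'j' from second => "cj"
  Position 4: 'b' from first, 'i' from second => "bi"
Result: bhbfcgcjbi

bhbfcgcjbi


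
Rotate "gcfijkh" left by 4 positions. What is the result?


Input: "gcfijkh", rotate left by 4
First 4 characters: "gcfi"
Remaining characters: "jkh"
Concatenate remaining + first: "jkh" + "gcfi" = "jkhgcfi"

jkhgcfi


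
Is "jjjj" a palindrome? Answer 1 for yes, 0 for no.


Input: jjjj
Reversed: jjjj
  Compare pos 0 ('j') with pos 3 ('j'): match
  Compare pos 1 ('j') with pos 2 ('j'): match
Result: palindrome

1


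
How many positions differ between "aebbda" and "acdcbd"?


Comparing "aebbda" and "acdcbd" position by position:
  Position 0: 'a' vs 'a' => same
  Position 1: 'e' vs 'c' => DIFFER
  Position 2: 'b' vs 'd' => DIFFER
  Position 3: 'b' vs 'c' => DIFFER
  Position 4: 'd' vs 'b' => DIFFER
  Position 5: 'a' vs 'd' => DIFFER
Positions that differ: 5

5


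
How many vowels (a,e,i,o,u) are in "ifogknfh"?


Input: ifogknfh
Checking each character:
  'i' at position 0: vowel (running total: 1)
  'f' at position 1: consonant
  'o' at position 2: vowel (running total: 2)
  'g' at position 3: consonant
  'k' at position 4: consonant
  'n' at position 5: consonant
  'f' at position 6: consonant
  'h' at position 7: consonant
Total vowels: 2

2


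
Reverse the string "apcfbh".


Input: apcfbh
Reading characters right to left:
  Position 5: 'h'
  Position 4: 'b'
  Position 3: 'f'
  Position 2: 'c'
  Position 1: 'p'
  Position 0: 'a'
Reversed: hbfcpa

hbfcpa


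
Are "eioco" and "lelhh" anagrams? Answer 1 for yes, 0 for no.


Strings: "eioco", "lelhh"
Sorted first:  ceioo
Sorted second: ehhll
Differ at position 0: 'c' vs 'e' => not anagrams

0


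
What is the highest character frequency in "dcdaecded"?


Input: dcdaecded
Character counts:
  'a': 1
  'c': 2
  'd': 4
  'e': 2
Maximum frequency: 4

4


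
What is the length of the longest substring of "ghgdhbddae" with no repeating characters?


Input: "ghgdhbddae"
Sliding window (track last position of each char):
  Position 0 ('g'): window [0,0] length 1 -- new best
  Position 1 ('h'): window [0,1] length 2 -- new best
  Position 2 ('g'): repeat (last at 0), move window start to 1
  Position 2 ('g'): window [1,2] length 2
  Position 3 ('d'): window [1,3] length 3 -- new best
  Position 4 ('h'): repeat (last at 1), move window start to 2
  Position 4 ('h'): window [2,4] length 3
  Position 5 ('b'): window [2,5] length 4 -- new best
  Position 6 ('d'): repeat (last at 3), move window start to 4
  Position 6 ('d'): window [4,6] length 3
  Position 7 ('d'): repeat (last at 6), move window start to 7
  Position 7 ('d'): window [7,7] length 1
  Position 8 ('a'): window [7,8] length 2
  Position 9 ('e'): window [7,9] length 3
Longest substring with no repeats: "gdhb" with length 4

4


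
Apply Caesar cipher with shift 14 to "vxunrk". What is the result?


Caesar cipher: shift "vxunrk" by 14
  'v' (pos 21) + 14 = pos 9 = 'j'
  'x' (pos 23) + 14 = pos 11 = 'l'
  'u' (pos 20) + 14 = pos 8 = 'i'
  'n' (pos 13) + 14 = pos 1 = 'b'
  'r' (pos 17) + 14 = pos 5 = 'f'
  'k' (pos 10) + 14 = pos 24 = 'y'
Result: jlibfy

jlibfy


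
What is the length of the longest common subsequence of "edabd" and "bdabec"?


LCS of "edabd" and "bdabec"
DP table:
           b    d    a    b    e    c
      0    0    0    0    0    0    0
  e   0    0    0    0    0    1    1
  d   0    0    1    1    1    1    1
  a   0    0    1    2    2    2    2
  b   0    1    1    2    3    3    3
  d   0    1    2    2    3    3    3
LCS length = dp[5][6] = 3

3


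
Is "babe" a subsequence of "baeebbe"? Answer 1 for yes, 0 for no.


Check if "babe" is a subsequence of "baeebbe"
Greedy scan:
  Position 0 ('b'): matches sub[0] = 'b'
  Position 1 ('a'): matches sub[1] = 'a'
  Position 2 ('e'): no match needed
  Position 3 ('e'): no match needed
  Position 4 ('b'): matches sub[2] = 'b'
  Position 5 ('b'): no match needed
  Position 6 ('e'): matches sub[3] = 'e'
All 4 characters matched => is a subsequence

1


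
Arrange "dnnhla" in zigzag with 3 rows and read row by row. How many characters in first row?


Zigzag "dnnhla" into 3 rows:
Placing characters:
  'd' => row 0
  'n' => row 1
  'n' => row 2
  'h' => row 1
  'l' => row 0
  'a' => row 1
Rows:
  Row 0: "dl"
  Row 1: "nha"
  Row 2: "n"
First row length: 2

2


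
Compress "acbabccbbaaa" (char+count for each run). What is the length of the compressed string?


Input: acbabccbbaaa
Runs:
  'a' x 1 => "a1"
  'c' x 1 => "c1"
  'b' x 1 => "b1"
  'a' x 1 => "a1"
  'b' x 1 => "b1"
  'c' x 2 => "c2"
  'b' x 2 => "b2"
  'a' x 3 => "a3"
Compressed: "a1c1b1a1b1c2b2a3"
Compressed length: 16

16


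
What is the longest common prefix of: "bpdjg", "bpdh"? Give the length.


Words: bpdjg, bpdh
  Position 0: all 'b' => match
  Position 1: all 'p' => match
  Position 2: all 'd' => match
  Position 3: ('j', 'h') => mismatch, stop
LCP = "bpd" (length 3)

3


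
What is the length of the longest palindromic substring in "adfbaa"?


Input: "adfbaa"
Checking substrings for palindromes:
  [4:6] "aa" (len 2) => palindrome
Longest palindromic substring: "aa" with length 2

2


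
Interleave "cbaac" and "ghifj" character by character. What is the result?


Interleaving "cbaac" and "ghifj":
  Position 0: 'c' from first, 'g' from second => "cg"
  Position 1: 'b' from first, 'h' from second => "bh"
  Position 2: 'a' from first, 'i' from second => "ai"
  Position 3: 'a' from first, 'f' from second => "af"
  Position 4: 'c' from first, 'j' from second => "cj"
Result: cgbhaiafcj

cgbhaiafcj


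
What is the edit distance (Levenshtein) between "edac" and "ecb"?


Computing edit distance: "edac" -> "ecb"
DP table:
           e    c    b
      0    1    2    3
  e   1    0    1    2
  d   2    1    1    2
  a   3    2    2    2
  c   4    3    2    3
Edit distance = dp[4][3] = 3

3


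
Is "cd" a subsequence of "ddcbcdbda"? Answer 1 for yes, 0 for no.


Check if "cd" is a subsequence of "ddcbcdbda"
Greedy scan:
  Position 0 ('d'): no match needed
  Position 1 ('d'): no match needed
  Position 2 ('c'): matches sub[0] = 'c'
  Position 3 ('b'): no match needed
  Position 4 ('c'): no match needed
  Position 5 ('d'): matches sub[1] = 'd'
  Position 6 ('b'): no match needed
  Position 7 ('d'): no match needed
  Position 8 ('a'): no match needed
All 2 characters matched => is a subsequence

1


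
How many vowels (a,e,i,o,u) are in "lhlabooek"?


Input: lhlabooek
Checking each character:
  'l' at position 0: consonant
  'h' at position 1: consonant
  'l' at position 2: consonant
  'a' at position 3: vowel (running total: 1)
  'b' at position 4: consonant
  'o' at position 5: vowel (running total: 2)
  'o' at position 6: vowel (running total: 3)
  'e' at position 7: vowel (running total: 4)
  'k' at position 8: consonant
Total vowels: 4

4


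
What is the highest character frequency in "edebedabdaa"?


Input: edebedabdaa
Character counts:
  'a': 3
  'b': 2
  'd': 3
  'e': 3
Maximum frequency: 3

3


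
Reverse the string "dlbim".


Input: dlbim
Reading characters right to left:
  Position 4: 'm'
  Position 3: 'i'
  Position 2: 'b'
  Position 1: 'l'
  Position 0: 'd'
Reversed: mibld

mibld


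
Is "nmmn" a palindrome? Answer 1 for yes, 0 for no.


Input: nmmn
Reversed: nmmn
  Compare pos 0 ('n') with pos 3 ('n'): match
  Compare pos 1 ('m') with pos 2 ('m'): match
Result: palindrome

1


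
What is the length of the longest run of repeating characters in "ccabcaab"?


Input: "ccabcaab"
Scanning for longest run:
  Position 1 ('c'): continues run of 'c', length=2
  Position 2 ('a'): new char, reset run to 1
  Position 3 ('b'): new char, reset run to 1
  Position 4 ('c'): new char, reset run to 1
  Position 5 ('a'): new char, reset run to 1
  Position 6 ('a'): continues run of 'a', length=2
  Position 7 ('b'): new char, reset run to 1
Longest run: 'c' with length 2

2


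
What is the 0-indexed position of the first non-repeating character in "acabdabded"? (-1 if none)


Input: acabdabded
Character frequencies:
  'a': 3
  'b': 2
  'c': 1
  'd': 3
  'e': 1
Scanning left to right for freq == 1:
  Position 0 ('a'): freq=3, skip
  Position 1 ('c'): unique! => answer = 1

1


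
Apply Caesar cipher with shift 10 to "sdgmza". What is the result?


Caesar cipher: shift "sdgmza" by 10
  's' (pos 18) + 10 = pos 2 = 'c'
  'd' (pos 3) + 10 = pos 13 = 'n'
  'g' (pos 6) + 10 = pos 16 = 'q'
  'm' (pos 12) + 10 = pos 22 = 'w'
  'z' (pos 25) + 10 = pos 9 = 'j'
  'a' (pos 0) + 10 = pos 10 = 'k'
Result: cnqwjk

cnqwjk


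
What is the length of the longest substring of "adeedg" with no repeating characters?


Input: "adeedg"
Sliding window (track last position of each char):
  Position 0 ('a'): window [0,0] length 1 -- new best
  Position 1 ('d'): window [0,1] length 2 -- new best
  Position 2 ('e'): window [0,2] length 3 -- new best
  Position 3 ('e'): repeat (last at 2), move window start to 3
  Position 3 ('e'): window [3,3] length 1
  Position 4 ('d'): window [3,4] length 2
  Position 5 ('g'): window [3,5] length 3
Longest substring with no repeats: "ade" with length 3

3


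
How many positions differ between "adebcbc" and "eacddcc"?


Comparing "adebcbc" and "eacddcc" position by position:
  Position 0: 'a' vs 'e' => DIFFER
  Position 1: 'd' vs 'a' => DIFFER
  Position 2: 'e' vs 'c' => DIFFER
  Position 3: 'b' vs 'd' => DIFFER
  Position 4: 'c' vs 'd' => DIFFER
  Position 5: 'b' vs 'c' => DIFFER
  Position 6: 'c' vs 'c' => same
Positions that differ: 6

6


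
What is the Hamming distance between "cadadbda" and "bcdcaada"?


Comparing "cadadbda" and "bcdcaada" position by position:
  Position 0: 'c' vs 'b' => differ
  Position 1: 'a' vs 'c' => differ
  Position 2: 'd' vs 'd' => same
  Position 3: 'a' vs 'c' => differ
  Position 4: 'd' vs 'a' => differ
  Position 5: 'b' vs 'a' => differ
  Position 6: 'd' vs 'd' => same
  Position 7: 'a' vs 'a' => same
Total differences (Hamming distance): 5

5


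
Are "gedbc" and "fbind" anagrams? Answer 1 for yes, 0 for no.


Strings: "gedbc", "fbind"
Sorted first:  bcdeg
Sorted second: bdfin
Differ at position 1: 'c' vs 'd' => not anagrams

0


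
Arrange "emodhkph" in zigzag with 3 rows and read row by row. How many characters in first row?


Zigzag "emodhkph" into 3 rows:
Placing characters:
  'e' => row 0
  'm' => row 1
  'o' => row 2
  'd' => row 1
  'h' => row 0
  'k' => row 1
  'p' => row 2
  'h' => row 1
Rows:
  Row 0: "eh"
  Row 1: "mdkh"
  Row 2: "op"
First row length: 2

2


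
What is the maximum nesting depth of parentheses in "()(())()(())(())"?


Input: "()(())()(())(())"
Tracking depth:
  Position 0 '(': depth becomes 1
  Position 1 ')': depth becomes 0
  Position 2 '(': depth becomes 1
  Position 3 '(': depth becomes 2
  Position 4 ')': depth becomes 1
  Position 5 ')': depth becomes 0
  Position 6 '(': depth becomes 1
  Position 7 ')': depth becomes 0
  Position 8 '(': depth becomes 1
  Position 9 '(': depth becomes 2
  Position 10 ')': depth becomes 1
  Position 11 ')': depth becomes 0
  Position 12 '(': depth becomes 1
  Position 13 '(': depth becomes 2
  Position 14 ')': depth becomes 1
  Position 15 ')': depth becomes 0
Maximum depth reached: 2

2


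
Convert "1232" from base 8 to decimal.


Input: "1232" in base 8
Positional expansion:
  Digit '1' (value 1) x 8^3 = 512
  Digit '2' (value 2) x 8^2 = 128
  Digit '3' (value 3) x 8^1 = 24
  Digit '2' (value 2) x 8^0 = 2
Sum = 666

666


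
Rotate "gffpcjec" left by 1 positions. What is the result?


Input: "gffpcjec", rotate left by 1
First 1 characters: "g"
Remaining characters: "ffpcjec"
Concatenate remaining + first: "ffpcjec" + "g" = "ffpcjecg"

ffpcjecg


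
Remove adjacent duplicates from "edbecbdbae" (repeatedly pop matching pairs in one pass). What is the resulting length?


Input: edbecbdbae
Stack-based adjacent duplicate removal:
  Read 'e': push. Stack: e
  Read 'd': push. Stack: ed
  Read 'b': push. Stack: edb
  Read 'e': push. Stack: edbe
  Read 'c': push. Stack: edbec
  Read 'b': push. Stack: edbecb
  Read 'd': push. Stack: edbecbd
  Read 'b': push. Stack: edbecbdb
  Read 'a': push. Stack: edbecbdba
  Read 'e': push. Stack: edbecbdbae
Final stack: "edbecbdbae" (length 10)

10


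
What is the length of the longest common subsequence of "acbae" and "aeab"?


LCS of "acbae" and "aeab"
DP table:
           a    e    a    b
      0    0    0    0    0
  a   0    1    1    1    1
  c   0    1    1    1    1
  b   0    1    1    1    2
  a   0    1    1    2    2
  e   0    1    2    2    2
LCS length = dp[5][4] = 2

2


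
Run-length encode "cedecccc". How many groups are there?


Input: cedecccc
Scanning for consecutive runs:
  Group 1: 'c' x 1 (positions 0-0)
  Group 2: 'e' x 1 (positions 1-1)
  Group 3: 'd' x 1 (positions 2-2)
  Group 4: 'e' x 1 (positions 3-3)
  Group 5: 'c' x 4 (positions 4-7)
Total groups: 5

5


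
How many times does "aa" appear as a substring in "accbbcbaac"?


Searching for "aa" in "accbbcbaac"
Scanning each position:
  Position 0: "ac" => no
  Position 1: "cc" => no
  Position 2: "cb" => no
  Position 3: "bb" => no
  Position 4: "bc" => no
  Position 5: "cb" => no
  Position 6: "ba" => no
  Position 7: "aa" => MATCH
  Position 8: "ac" => no
Total occurrences: 1

1


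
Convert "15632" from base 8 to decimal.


Input: "15632" in base 8
Positional expansion:
  Digit '1' (value 1) x 8^4 = 4096
  Digit '5' (value 5) x 8^3 = 2560
  Digit '6' (value 6) x 8^2 = 384
  Digit '3' (value 3) x 8^1 = 24
  Digit '2' (value 2) x 8^0 = 2
Sum = 7066

7066


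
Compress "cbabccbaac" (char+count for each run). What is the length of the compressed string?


Input: cbabccbaac
Runs:
  'c' x 1 => "c1"
  'b' x 1 => "b1"
  'a' x 1 => "a1"
  'b' x 1 => "b1"
  'c' x 2 => "c2"
  'b' x 1 => "b1"
  'a' x 2 => "a2"
  'c' x 1 => "c1"
Compressed: "c1b1a1b1c2b1a2c1"
Compressed length: 16

16


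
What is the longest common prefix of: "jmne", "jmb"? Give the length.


Words: jmne, jmb
  Position 0: all 'j' => match
  Position 1: all 'm' => match
  Position 2: ('n', 'b') => mismatch, stop
LCP = "jm" (length 2)

2


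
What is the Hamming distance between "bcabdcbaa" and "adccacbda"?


Comparing "bcabdcbaa" and "adccacbda" position by position:
  Position 0: 'b' vs 'a' => differ
  Position 1: 'c' vs 'd' => differ
  Position 2: 'a' vs 'c' => differ
  Position 3: 'b' vs 'c' => differ
  Position 4: 'd' vs 'a' => differ
  Position 5: 'c' vs 'c' => same
  Position 6: 'b' vs 'b' => same
  Position 7: 'a' vs 'd' => differ
  Position 8: 'a' vs 'a' => same
Total differences (Hamming distance): 6

6


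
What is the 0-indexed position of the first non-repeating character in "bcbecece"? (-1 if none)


Input: bcbecece
Character frequencies:
  'b': 2
  'c': 3
  'e': 3
Scanning left to right for freq == 1:
  Position 0 ('b'): freq=2, skip
  Position 1 ('c'): freq=3, skip
  Position 2 ('b'): freq=2, skip
  Position 3 ('e'): freq=3, skip
  Position 4 ('c'): freq=3, skip
  Position 5 ('e'): freq=3, skip
  Position 6 ('c'): freq=3, skip
  Position 7 ('e'): freq=3, skip
  No unique character found => answer = -1

-1


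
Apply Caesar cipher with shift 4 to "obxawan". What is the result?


Caesar cipher: shift "obxawan" by 4
  'o' (pos 14) + 4 = pos 18 = 's'
  'b' (pos 1) + 4 = pos 5 = 'f'
  'x' (pos 23) + 4 = pos 1 = 'b'
  'a' (pos 0) + 4 = pos 4 = 'e'
  'w' (pos 22) + 4 = pos 0 = 'a'
  'a' (pos 0) + 4 = pos 4 = 'e'
  'n' (pos 13) + 4 = pos 17 = 'r'
Result: sfbeaer

sfbeaer


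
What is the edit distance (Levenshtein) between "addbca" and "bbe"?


Computing edit distance: "addbca" -> "bbe"
DP table:
           b    b    e
      0    1    2    3
  a   1    1    2    3
  d   2    2    2    3
  d   3    3    3    3
  b   4    3    3    4
  c   5    4    4    4
  a   6    5    5    5
Edit distance = dp[6][3] = 5

5


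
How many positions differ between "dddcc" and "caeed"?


Comparing "dddcc" and "caeed" position by position:
  Position 0: 'd' vs 'c' => DIFFER
  Position 1: 'd' vs 'a' => DIFFER
  Position 2: 'd' vs 'e' => DIFFER
  Position 3: 'c' vs 'e' => DIFFER
  Position 4: 'c' vs 'd' => DIFFER
Positions that differ: 5

5


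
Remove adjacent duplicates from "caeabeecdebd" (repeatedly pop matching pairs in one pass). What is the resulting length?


Input: caeabeecdebd
Stack-based adjacent duplicate removal:
  Read 'c': push. Stack: c
  Read 'a': push. Stack: ca
  Read 'e': push. Stack: cae
  Read 'a': push. Stack: caea
  Read 'b': push. Stack: caeab
  Read 'e': push. Stack: caeabe
  Read 'e': matches stack top 'e' => pop. Stack: caeab
  Read 'c': push. Stack: caeabc
  Read 'd': push. Stack: caeabcd
  Read 'e': push. Stack: caeabcde
  Read 'b': push. Stack: caeabcdeb
  Read 'd': push. Stack: caeabcdebd
Final stack: "caeabcdebd" (length 10)

10


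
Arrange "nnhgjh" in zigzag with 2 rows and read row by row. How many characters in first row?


Zigzag "nnhgjh" into 2 rows:
Placing characters:
  'n' => row 0
  'n' => row 1
  'h' => row 0
  'g' => row 1
  'j' => row 0
  'h' => row 1
Rows:
  Row 0: "nhj"
  Row 1: "ngh"
First row length: 3

3


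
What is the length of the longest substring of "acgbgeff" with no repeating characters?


Input: "acgbgeff"
Sliding window (track last position of each char):
  Position 0 ('a'): window [0,0] length 1 -- new best
  Position 1 ('c'): window [0,1] length 2 -- new best
  Position 2 ('g'): window [0,2] length 3 -- new best
  Position 3 ('b'): window [0,3] length 4 -- new best
  Position 4 ('g'): repeat (last at 2), move window start to 3
  Position 4 ('g'): window [3,4] length 2
  Position 5 ('e'): window [3,5] length 3
  Position 6 ('f'): window [3,6] length 4
  Position 7 ('f'): repeat (last at 6), move window start to 7
  Position 7 ('f'): window [7,7] length 1
Longest substring with no repeats: "acgb" with length 4

4


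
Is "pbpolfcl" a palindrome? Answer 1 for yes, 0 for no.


Input: pbpolfcl
Reversed: lcflopbp
  Compare pos 0 ('p') with pos 7 ('l'): MISMATCH
  Compare pos 1 ('b') with pos 6 ('c'): MISMATCH
  Compare pos 2 ('p') with pos 5 ('f'): MISMATCH
  Compare pos 3 ('o') with pos 4 ('l'): MISMATCH
Result: not a palindrome

0


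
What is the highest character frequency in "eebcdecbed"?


Input: eebcdecbed
Character counts:
  'b': 2
  'c': 2
  'd': 2
  'e': 4
Maximum frequency: 4

4


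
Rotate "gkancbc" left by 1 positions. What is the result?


Input: "gkancbc", rotate left by 1
First 1 characters: "g"
Remaining characters: "kancbc"
Concatenate remaining + first: "kancbc" + "g" = "kancbcg"

kancbcg


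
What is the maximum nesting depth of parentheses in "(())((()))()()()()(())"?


Input: "(())((()))()()()()(())"
Tracking depth:
  Position 0 '(': depth becomes 1
  Position 1 '(': depth becomes 2
  Position 2 ')': depth becomes 1
  Position 3 ')': depth becomes 0
  Position 4 '(': depth becomes 1
  Position 5 '(': depth becomes 2
  Position 6 '(': depth becomes 3
  Position 7 ')': depth becomes 2
  Position 8 ')': depth becomes 1
  Position 9 ')': depth becomes 0
  Position 10 '(': depth becomes 1
  Position 11 ')': depth becomes 0
  Position 12 '(': depth becomes 1
  Position 13 ')': depth becomes 0
  Position 14 '(': depth becomes 1
  Position 15 ')': depth becomes 0
  Position 16 '(': depth becomes 1
  Position 17 ')': depth becomes 0
  Position 18 '(': depth becomes 1
  Position 19 '(': depth becomes 2
  Position 20 ')': depth becomes 1
  Position 21 ')': depth becomes 0
Maximum depth reached: 3

3


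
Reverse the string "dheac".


Input: dheac
Reading characters right to left:
  Position 4: 'c'
  Position 3: 'a'
  Position 2: 'e'
  Position 1: 'h'
  Position 0: 'd'
Reversed: caehd

caehd


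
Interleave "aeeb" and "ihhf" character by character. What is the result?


Interleaving "aeeb" and "ihhf":
  Position 0: 'a' from first, 'i' from second => "ai"
  Position 1: 'e' from first, 'h' from second => "eh"
  Position 2: 'e' from first, 'h' from second => "eh"
  Position 3: 'b' from first, 'f' from second => "bf"
Result: aiehehbf

aiehehbf


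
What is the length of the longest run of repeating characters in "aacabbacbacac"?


Input: "aacabbacbacac"
Scanning for longest run:
  Position 1 ('a'): continues run of 'a', length=2
  Position 2 ('c'): new char, reset run to 1
  Position 3 ('a'): new char, reset run to 1
  Position 4 ('b'): new char, reset run to 1
  Position 5 ('b'): continues run of 'b', length=2
  Position 6 ('a'): new char, reset run to 1
  Position 7 ('c'): new char, reset run to 1
  Position 8 ('b'): new char, reset run to 1
  Position 9 ('a'): new char, reset run to 1
  Position 10 ('c'): new char, reset run to 1
  Position 11 ('a'): new char, reset run to 1
  Position 12 ('c'): new char, reset run to 1
Longest run: 'a' with length 2

2


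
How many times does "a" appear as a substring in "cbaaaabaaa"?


Searching for "a" in "cbaaaabaaa"
Scanning each position:
  Position 0: "c" => no
  Position 1: "b" => no
  Position 2: "a" => MATCH
  Position 3: "a" => MATCH
  Position 4: "a" => MATCH
  Position 5: "a" => MATCH
  Position 6: "b" => no
  Position 7: "a" => MATCH
  Position 8: "a" => MATCH
  Position 9: "a" => MATCH
Total occurrences: 7

7
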